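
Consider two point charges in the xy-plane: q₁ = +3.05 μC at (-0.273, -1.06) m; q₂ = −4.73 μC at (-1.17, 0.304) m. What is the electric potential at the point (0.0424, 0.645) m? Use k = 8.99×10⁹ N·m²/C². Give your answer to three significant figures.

The total potential is the scalar sum of each charge's contribution, V = Σ kqᵢ/rᵢ.
Distances from the field point to each charge: r₁ = 1.73 m, r₂ = 1.26 m.
V = k[(3.05×10⁻⁶)/(1.73) + (-4.73×10⁻⁶)/(1.26)] = -1.79×10⁴ V.

-1.79×10⁴ V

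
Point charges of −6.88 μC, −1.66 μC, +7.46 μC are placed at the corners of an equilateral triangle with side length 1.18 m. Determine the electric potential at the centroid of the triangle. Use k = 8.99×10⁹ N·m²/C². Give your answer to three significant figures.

Electric potential is a scalar, so the contributions from each charge add algebraically: V = Σ kqᵢ/rᵢ.
The distance from each vertex to the centroid is a/√3 = 0.681 m.
V = k[(-6.88×10⁻⁶)/(0.681) + (-1.66×10⁻⁶)/(0.681) + (7.46×10⁻⁶)/(0.681)] = -1.43×10⁴ V.

-1.43×10⁴ V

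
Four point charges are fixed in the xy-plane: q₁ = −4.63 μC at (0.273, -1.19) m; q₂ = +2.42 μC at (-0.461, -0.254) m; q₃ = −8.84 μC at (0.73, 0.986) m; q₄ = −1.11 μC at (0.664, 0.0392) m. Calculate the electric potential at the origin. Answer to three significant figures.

-7.25×10⁴ V

Electric potential is a scalar, so the contributions from each charge add algebraically: V = Σ kqᵢ/rᵢ.
Distances from the field point to each charge: r₁ = 1.22 m, r₂ = 0.526 m, r₃ = 1.23 m, r₄ = 0.665 m.
V = k[(-4.63×10⁻⁶)/(1.22) + (2.42×10⁻⁶)/(0.526) + (-8.84×10⁻⁶)/(1.23) + (-1.11×10⁻⁶)/(0.665)] = -7.25×10⁴ V.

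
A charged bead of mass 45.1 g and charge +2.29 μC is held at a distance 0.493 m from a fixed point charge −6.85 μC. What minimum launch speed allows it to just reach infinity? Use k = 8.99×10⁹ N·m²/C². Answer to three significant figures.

3.56 m/s

To just escape, total mechanical energy must reach zero at infinity: ½mv²_min + U = 0, so ½mv²_min = −U = |kQq|/r.
|U| = |kQq|/r = (8.99×10⁹ N·m²/C²)(6.85×10⁻⁶)(2.29×10⁻⁶)/(0.493) = 0.286 J.
v_min = √(2|U|/m) = √(2·0.286/0.0451) = 3.56 m/s.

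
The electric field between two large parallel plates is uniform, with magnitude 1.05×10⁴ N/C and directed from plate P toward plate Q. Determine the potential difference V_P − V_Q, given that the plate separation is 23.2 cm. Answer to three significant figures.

2440 V

In a uniform field, potential decreases in the direction of E: ΔV = −E·d for a displacement d parallel to E.
Going from Q to P is a displacement of 23.2 cm opposite to the field, so V_P − V_Q = +Ed = 2440 V.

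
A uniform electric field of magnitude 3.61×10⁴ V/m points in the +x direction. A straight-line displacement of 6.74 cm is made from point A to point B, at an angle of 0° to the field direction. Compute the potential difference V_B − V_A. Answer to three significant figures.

Only the component of displacement along E changes the potential: ΔV = −E·d·cosθ.
ΔV = −(3.61×10⁴ V/m)(0.0674 m)cos0° = -2430 V.

-2430 V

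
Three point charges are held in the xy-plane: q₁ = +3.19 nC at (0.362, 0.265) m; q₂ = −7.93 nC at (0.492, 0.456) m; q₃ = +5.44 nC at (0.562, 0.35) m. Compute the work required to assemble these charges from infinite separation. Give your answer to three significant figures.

-3.32×10⁻⁶ J

The assembly work is the sum of pairwise potential energies, U = Σ_{i<j} kqᵢqⱼ/rᵢⱼ.
Pair separations: r₁₂ = 0.231 m, r₁₃ = 0.217 m, r₂₃ = 0.127 m.
U = (-9.84×10⁻⁷) + (7.18×10⁻⁷) + (-3.05×10⁻⁶) = -3.32×10⁻⁶ J.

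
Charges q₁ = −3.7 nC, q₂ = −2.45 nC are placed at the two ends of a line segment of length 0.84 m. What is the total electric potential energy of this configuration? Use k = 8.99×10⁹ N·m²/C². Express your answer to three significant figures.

9.70×10⁻⁸ J

The work to assemble the configuration equals its total potential energy, U = Σ kqᵢqⱼ/rᵢⱼ over all pairs.
The separation is r = 0.840 m.
U = (9.70×10⁻⁸) = 9.70×10⁻⁸ J.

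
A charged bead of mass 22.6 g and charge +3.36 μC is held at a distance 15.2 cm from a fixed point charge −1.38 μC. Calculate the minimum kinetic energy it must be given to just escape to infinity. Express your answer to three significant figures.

To just escape, total mechanical energy must reach zero at infinity: ½mv²_min + U = 0, so ½mv²_min = −U = |kQq|/r.
|U| = |kQq|/r = (8.99×10⁹ N·m²/C²)(1.38×10⁻⁶)(3.36×10⁻⁶)/(0.152) = 0.274 J.

0.274 J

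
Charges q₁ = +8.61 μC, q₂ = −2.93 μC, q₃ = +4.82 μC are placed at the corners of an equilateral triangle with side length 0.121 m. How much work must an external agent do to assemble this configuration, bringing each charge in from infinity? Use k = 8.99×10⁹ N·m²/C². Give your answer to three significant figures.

The assembly work is the sum of pairwise potential energies, U = Σ_{i<j} kqᵢqⱼ/rᵢⱼ.
All three pair separations equal the side length, 0.121 m.
U = (-1.87) + (3.08) + (-1.05) = 0.160 J.

0.160 J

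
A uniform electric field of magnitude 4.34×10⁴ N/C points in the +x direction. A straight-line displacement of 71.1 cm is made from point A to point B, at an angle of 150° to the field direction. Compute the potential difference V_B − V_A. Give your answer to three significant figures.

Only the component of displacement along E changes the potential: ΔV = −E·d·cosθ.
ΔV = −(4.34×10⁴ V/m)(0.711 m)cos150° = 2.67×10⁴ V.

2.67×10⁴ V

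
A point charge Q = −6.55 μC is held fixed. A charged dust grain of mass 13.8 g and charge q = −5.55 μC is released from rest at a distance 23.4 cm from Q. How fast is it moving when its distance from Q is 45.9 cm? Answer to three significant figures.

Only the electrostatic force acts, so mechanical energy is conserved: ½mv² = U₁ − U₂ = kQq(1/r₁ − 1/r₂).
U₁ − U₂ = (8.99×10⁹ N·m²/C²)(-6.55×10⁻⁶ C)(-5.55×10⁻⁶ C)(1/0.234 − 1/0.459) = 0.685 J.
v = √(2·0.685/0.0138) = 9.96 m/s.

9.96 m/s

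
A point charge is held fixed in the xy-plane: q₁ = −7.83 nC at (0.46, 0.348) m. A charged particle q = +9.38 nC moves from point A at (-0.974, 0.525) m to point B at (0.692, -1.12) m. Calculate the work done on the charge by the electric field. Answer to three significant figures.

-1.27×10⁻⁸ J

The work done by the electric force is W_field = −ΔU = −q(V_B − V_A) = q(V_A − V_B).
At A: distance to the source charge is 1.44 m; V_A = kq₁/r = -48.7 V.
At B: distance to the source charge is 1.49 m; V_B = kq₁/r = -47.4 V.
ΔV = V_B − V_A = 1.36 V.
W_field = −qΔV = −(9.38×10⁻⁹ C)(1.36 V) = -1.27×10⁻⁸ J.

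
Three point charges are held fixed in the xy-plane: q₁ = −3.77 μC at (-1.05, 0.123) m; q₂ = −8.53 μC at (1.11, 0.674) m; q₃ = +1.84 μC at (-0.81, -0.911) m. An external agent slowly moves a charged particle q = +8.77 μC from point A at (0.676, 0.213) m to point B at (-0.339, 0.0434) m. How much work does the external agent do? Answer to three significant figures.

0.452 J

For quasistatic motion the external work equals the change in potential energy: W_ext = qΔV = q(V_B − V_A).
At A: distances to the source charges are 1.73 m, 0.633 m, 1.86 m; V_A = Σ kqᵢ/rᵢ = -1.32×10⁵ V.
At B: distances to the source charges are 0.715 m, 1.58 m, 1.06 m; V_B = Σ kqᵢ/rᵢ = -8.04×10⁴ V.
ΔV = V_B − V_A = 5.15×10⁴ V.
W_ext = qΔV = (8.77×10⁻⁶ C)(5.15×10⁴ V) = 0.452 J.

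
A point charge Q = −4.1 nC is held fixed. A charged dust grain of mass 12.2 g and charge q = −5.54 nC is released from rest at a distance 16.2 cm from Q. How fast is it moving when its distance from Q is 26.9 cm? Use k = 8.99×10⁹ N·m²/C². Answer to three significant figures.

Only the electrostatic force acts, so mechanical energy is conserved: ½mv² = U₁ − U₂ = kQq(1/r₁ − 1/r₂).
U₁ − U₂ = (8.99×10⁹ N·m²/C²)(-4.10×10⁻⁹ C)(-5.54×10⁻⁹ C)(1/0.162 − 1/0.269) = 5.01×10⁻⁷ J.
v = √(2·5.01×10⁻⁷/0.0122) = 9.07×10⁻³ m/s.

9.07×10⁻³ m/s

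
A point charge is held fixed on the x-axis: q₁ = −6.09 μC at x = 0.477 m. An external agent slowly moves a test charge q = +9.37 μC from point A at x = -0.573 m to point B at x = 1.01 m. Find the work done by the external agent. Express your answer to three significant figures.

-0.474 J

For quasistatic motion the external work equals the change in potential energy: W_ext = qΔV = q(V_B − V_A).
At A: distance to the source charge is 1.05 m; V_A = kq₁/r = -5.21×10⁴ V.
At B: distance to the source charge is 0.533 m; V_B = kq₁/r = -1.03×10⁵ V.
ΔV = V_B − V_A = -5.06×10⁴ V.
W_ext = qΔV = (9.37×10⁻⁶ C)(-5.06×10⁴ V) = -0.474 J.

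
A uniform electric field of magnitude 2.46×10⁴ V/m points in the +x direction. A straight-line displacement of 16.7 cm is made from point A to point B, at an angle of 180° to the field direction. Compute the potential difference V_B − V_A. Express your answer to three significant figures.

4110 V

Only the component of displacement along E changes the potential: ΔV = −E·d·cosθ.
ΔV = −(2.46×10⁴ V/m)(0.167 m)cos180° = 4110 V.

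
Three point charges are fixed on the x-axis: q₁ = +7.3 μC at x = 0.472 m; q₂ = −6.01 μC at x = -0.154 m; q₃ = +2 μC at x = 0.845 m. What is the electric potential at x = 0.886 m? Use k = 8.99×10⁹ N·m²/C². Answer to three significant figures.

5.45×10⁵ V

The total potential is the scalar sum of each charge's contribution, V = Σ kqᵢ/rᵢ.
Distances from the field point to each charge: r₁ = 0.414 m, r₂ = 1.04 m, r₃ = 0.0410 m.
V = k[(7.30×10⁻⁶)/(0.414) + (-6.01×10⁻⁶)/(1.04) + (2.00×10⁻⁶)/(0.0410)] = 5.45×10⁵ V.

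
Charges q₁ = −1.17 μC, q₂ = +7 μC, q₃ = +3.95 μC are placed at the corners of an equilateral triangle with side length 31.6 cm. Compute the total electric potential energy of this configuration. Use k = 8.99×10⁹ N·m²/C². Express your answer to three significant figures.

0.422 J

The assembly work is the sum of pairwise potential energies, U = Σ_{i<j} kqᵢqⱼ/rᵢⱼ.
All three pair separations equal the side length, 0.316 m.
U = (-0.233) + (-0.131) + (0.787) = 0.422 J.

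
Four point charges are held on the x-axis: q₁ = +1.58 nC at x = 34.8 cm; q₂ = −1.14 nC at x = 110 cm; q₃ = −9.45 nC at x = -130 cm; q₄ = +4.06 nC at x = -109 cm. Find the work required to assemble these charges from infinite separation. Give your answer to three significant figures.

-1.68×10⁻⁶ J

The assembly work is the sum of pairwise potential energies, U = Σ_{i<j} kqᵢqⱼ/rᵢⱼ.
Pair separations: r₁₂ = 0.752 m, r₁₃ = 1.65 m, r₁₄ = 1.44 m, r₂₃ = 2.40 m, r₂₄ = 2.19 m, r₃₄ = 0.210 m.
Summing all 6 pair terms gives U = -1.68×10⁻⁶ J.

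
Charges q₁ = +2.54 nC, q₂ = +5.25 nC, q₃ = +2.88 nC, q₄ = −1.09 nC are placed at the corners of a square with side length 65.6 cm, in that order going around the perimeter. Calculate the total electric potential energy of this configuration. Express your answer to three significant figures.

3.24×10⁻⁷ J

The work to assemble the configuration equals its total potential energy, U = Σ kqᵢqⱼ/rᵢⱼ over all pairs.
The four side pairs have separation 0.656 m and the two diagonal pairs 0.928 m.
Summing all 6 pair terms gives U = 3.24×10⁻⁷ J.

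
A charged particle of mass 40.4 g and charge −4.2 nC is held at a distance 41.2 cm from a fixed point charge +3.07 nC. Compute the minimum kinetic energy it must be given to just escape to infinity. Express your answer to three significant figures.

To just escape, total mechanical energy must reach zero at infinity: ½mv²_min + U = 0, so ½mv²_min = −U = |kQq|/r.
|U| = |kQq|/r = (8.99×10⁹ N·m²/C²)(3.07×10⁻⁹)(4.20×10⁻⁹)/(0.412) = 2.81×10⁻⁷ J.

2.81×10⁻⁷ J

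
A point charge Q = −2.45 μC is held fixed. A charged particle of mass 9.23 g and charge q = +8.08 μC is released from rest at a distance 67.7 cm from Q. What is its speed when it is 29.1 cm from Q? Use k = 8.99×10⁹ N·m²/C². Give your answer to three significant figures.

Only the electrostatic force acts, so mechanical energy is conserved: ½mv² = U₁ − U₂ = kQq(1/r₁ − 1/r₂).
U₁ − U₂ = (8.99×10⁹ N·m²/C²)(-2.45×10⁻⁶ C)(8.08×10⁻⁶ C)(1/0.677 − 1/0.291) = 0.349 J.
v = √(2·0.349/9.23×10⁻³) = 8.69 m/s.

8.69 m/s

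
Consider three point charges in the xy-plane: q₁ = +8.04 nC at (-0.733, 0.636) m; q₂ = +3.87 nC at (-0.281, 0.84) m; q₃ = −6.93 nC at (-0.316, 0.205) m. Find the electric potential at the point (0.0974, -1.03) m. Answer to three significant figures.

9.23 V

Electric potential is a scalar, so the contributions from each charge add algebraically: V = Σ kqᵢ/rᵢ.
Distances from the field point to each charge: r₁ = 1.86 m, r₂ = 1.91 m, r₃ = 1.30 m.
V = k[(8.04×10⁻⁹)/(1.86) + (3.87×10⁻⁹)/(1.91) + (-6.93×10⁻⁹)/(1.30)] = 9.23 V.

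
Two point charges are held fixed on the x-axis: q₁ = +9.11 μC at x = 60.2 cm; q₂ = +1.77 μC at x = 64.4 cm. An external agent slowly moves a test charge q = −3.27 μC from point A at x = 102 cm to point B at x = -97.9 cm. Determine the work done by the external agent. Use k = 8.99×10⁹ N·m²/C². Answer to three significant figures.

0.578 J

For quasistatic motion the external work equals the change in potential energy: W_ext = qΔV = q(V_B − V_A).
At A: distances to the source charges are 0.418 m, 0.376 m; V_A = Σ kqᵢ/rᵢ = 2.38×10⁵ V.
At B: distances to the source charges are 1.58 m, 1.62 m; V_B = Σ kqᵢ/rᵢ = 6.16×10⁴ V.
ΔV = V_B − V_A = -1.77×10⁵ V.
W_ext = qΔV = (-3.27×10⁻⁶ C)(-1.77×10⁵ V) = 0.578 J.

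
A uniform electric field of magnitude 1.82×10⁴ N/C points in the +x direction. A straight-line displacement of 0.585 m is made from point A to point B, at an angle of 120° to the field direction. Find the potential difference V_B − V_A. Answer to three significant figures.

Only the component of displacement along E changes the potential: ΔV = −E·d·cosθ.
ΔV = −(1.82×10⁴ V/m)(0.585 m)cos120° = 5320 V.

5320 V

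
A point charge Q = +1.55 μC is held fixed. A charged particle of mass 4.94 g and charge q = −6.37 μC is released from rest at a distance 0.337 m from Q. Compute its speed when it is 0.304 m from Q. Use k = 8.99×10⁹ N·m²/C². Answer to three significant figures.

Only the electrostatic force acts, so mechanical energy is conserved: ½mv² = U₁ − U₂ = kQq(1/r₁ − 1/r₂).
U₁ − U₂ = (8.99×10⁹ N·m²/C²)(1.55×10⁻⁶ C)(-6.37×10⁻⁶ C)(1/0.337 − 1/0.304) = 0.0286 J.
v = √(2·0.0286/4.94×10⁻³) = 3.40 m/s.

3.40 m/s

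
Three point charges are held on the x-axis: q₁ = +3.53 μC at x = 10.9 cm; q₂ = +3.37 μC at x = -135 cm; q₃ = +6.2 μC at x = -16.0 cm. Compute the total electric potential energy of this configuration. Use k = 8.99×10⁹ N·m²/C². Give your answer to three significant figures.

0.963 J

The work to assemble the configuration equals its total potential energy, U = Σ kqᵢqⱼ/rᵢⱼ over all pairs.
Pair separations: r₁₂ = 1.46 m, r₁₃ = 0.269 m, r₂₃ = 1.19 m.
U = (0.0733) + (0.731) + (0.158) = 0.963 J.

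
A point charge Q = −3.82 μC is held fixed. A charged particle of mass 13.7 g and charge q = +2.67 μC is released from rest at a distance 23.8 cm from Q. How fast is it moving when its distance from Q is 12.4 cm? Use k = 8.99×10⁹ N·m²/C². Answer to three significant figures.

Only the electrostatic force acts, so mechanical energy is conserved: ½mv² = U₁ − U₂ = kQq(1/r₁ − 1/r₂).
U₁ − U₂ = (8.99×10⁹ N·m²/C²)(-3.82×10⁻⁶ C)(2.67×10⁻⁶ C)(1/0.238 − 1/0.124) = 0.354 J.
v = √(2·0.354/0.0137) = 7.19 m/s.

7.19 m/s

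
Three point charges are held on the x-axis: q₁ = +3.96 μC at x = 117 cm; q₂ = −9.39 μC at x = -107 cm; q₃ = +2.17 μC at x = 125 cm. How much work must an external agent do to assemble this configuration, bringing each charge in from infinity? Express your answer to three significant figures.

0.737 J

The work to assemble the configuration equals its total potential energy, U = Σ kqᵢqⱼ/rᵢⱼ over all pairs.
Pair separations: r₁₂ = 2.24 m, r₁₃ = 0.0800 m, r₂₃ = 2.32 m.
U = (-0.149) + (0.966) + (-0.0790) = 0.737 J.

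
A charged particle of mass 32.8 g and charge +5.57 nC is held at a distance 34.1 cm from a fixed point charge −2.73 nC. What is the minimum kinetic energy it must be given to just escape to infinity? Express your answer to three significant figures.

4.01×10⁻⁷ J

To just escape, total mechanical energy must reach zero at infinity: ½mv²_min + U = 0, so ½mv²_min = −U = |kQq|/r.
|U| = |kQq|/r = (8.99×10⁹ N·m²/C²)(2.73×10⁻⁹)(5.57×10⁻⁹)/(0.341) = 4.01×10⁻⁷ J.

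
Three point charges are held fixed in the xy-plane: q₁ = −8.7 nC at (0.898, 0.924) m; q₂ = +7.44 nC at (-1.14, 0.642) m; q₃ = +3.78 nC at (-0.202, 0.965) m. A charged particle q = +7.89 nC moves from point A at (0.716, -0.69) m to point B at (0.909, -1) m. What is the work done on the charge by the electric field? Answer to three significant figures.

-6.29×10⁻⁹ J

The work done by the electric force is W_field = −ΔU = −q(V_B − V_A) = q(V_A − V_B).
At A: distances to the source charges are 1.62 m, 2.28 m, 1.89 m; V_A = Σ kqᵢ/rᵢ = -0.920 V.
At B: distances to the source charges are 1.92 m, 2.63 m, 2.26 m; V_B = Σ kqᵢ/rᵢ = -0.123 V.
ΔV = V_B − V_A = 0.797 V.
W_field = −qΔV = −(7.89×10⁻⁹ C)(0.797 V) = -6.29×10⁻⁹ J.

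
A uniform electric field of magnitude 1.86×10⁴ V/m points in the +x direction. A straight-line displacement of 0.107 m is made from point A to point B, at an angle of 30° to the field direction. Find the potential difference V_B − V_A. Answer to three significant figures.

-1720 V

Only the component of displacement along E changes the potential: ΔV = −E·d·cosθ.
ΔV = −(1.86×10⁴ V/m)(0.107 m)cos30° = -1720 V.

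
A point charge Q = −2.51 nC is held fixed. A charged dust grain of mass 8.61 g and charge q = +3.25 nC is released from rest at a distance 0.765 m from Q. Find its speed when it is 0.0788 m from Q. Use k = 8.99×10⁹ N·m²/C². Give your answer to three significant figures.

0.0139 m/s

Only the electrostatic force acts, so mechanical energy is conserved: ½mv² = U₁ − U₂ = kQq(1/r₁ − 1/r₂).
U₁ − U₂ = (8.99×10⁹ N·m²/C²)(-2.51×10⁻⁹ C)(3.25×10⁻⁹ C)(1/0.765 − 1/0.0788) = 8.35×10⁻⁷ J.
v = √(2·8.35×10⁻⁷/8.61×10⁻³) = 0.0139 m/s.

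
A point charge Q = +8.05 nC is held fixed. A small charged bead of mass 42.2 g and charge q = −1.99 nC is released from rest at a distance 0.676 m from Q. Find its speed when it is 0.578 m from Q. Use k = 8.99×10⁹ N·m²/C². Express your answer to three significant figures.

1.31×10⁻³ m/s

Only the electrostatic force acts, so mechanical energy is conserved: ½mv² = U₁ − U₂ = kQq(1/r₁ − 1/r₂).
U₁ − U₂ = (8.99×10⁹ N·m²/C²)(8.05×10⁻⁹ C)(-1.99×10⁻⁹ C)(1/0.676 − 1/0.578) = 3.61×10⁻⁸ J.
v = √(2·3.61×10⁻⁸/0.0422) = 1.31×10⁻³ m/s.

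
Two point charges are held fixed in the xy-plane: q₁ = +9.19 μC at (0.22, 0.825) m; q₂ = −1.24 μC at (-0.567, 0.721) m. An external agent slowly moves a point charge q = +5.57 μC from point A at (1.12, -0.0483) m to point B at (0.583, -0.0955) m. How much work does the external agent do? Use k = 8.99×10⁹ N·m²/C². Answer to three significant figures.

For quasistatic motion the external work equals the change in potential energy: W_ext = qΔV = q(V_B − V_A).
At A: distances to the source charges are 1.25 m, 1.85 m; V_A = Σ kqᵢ/rᵢ = 5.99×10⁴ V.
At B: distances to the source charges are 0.989 m, 1.41 m; V_B = Σ kqᵢ/rᵢ = 7.56×10⁴ V.
ΔV = V_B − V_A = 1.57×10⁴ V.
W_ext = qΔV = (5.57×10⁻⁶ C)(1.57×10⁴ V) = 0.0876 J.

0.0876 J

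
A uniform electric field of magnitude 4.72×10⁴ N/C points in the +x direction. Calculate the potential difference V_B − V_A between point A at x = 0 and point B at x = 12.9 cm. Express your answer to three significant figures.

In a uniform field, potential decreases in the direction of E: V_B − V_A = −E·Δx.
V_B − V_A = −(4.72×10⁴ V/m)(0.129 m) = -6090 V.

-6090 V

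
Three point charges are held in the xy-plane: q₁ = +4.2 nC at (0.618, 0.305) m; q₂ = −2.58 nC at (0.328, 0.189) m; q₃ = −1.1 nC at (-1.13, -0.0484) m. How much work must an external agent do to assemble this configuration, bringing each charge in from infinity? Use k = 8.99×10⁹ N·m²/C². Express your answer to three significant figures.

-3.18×10⁻⁷ J

The assembly work is the sum of pairwise potential energies, U = Σ_{i<j} kqᵢqⱼ/rᵢⱼ.
Pair separations: r₁₂ = 0.312 m, r₁₃ = 1.78 m, r₂₃ = 1.48 m.
U = (-3.12×10⁻⁷) + (-2.33×10⁻⁸) + (1.73×10⁻⁸) = -3.18×10⁻⁷ J.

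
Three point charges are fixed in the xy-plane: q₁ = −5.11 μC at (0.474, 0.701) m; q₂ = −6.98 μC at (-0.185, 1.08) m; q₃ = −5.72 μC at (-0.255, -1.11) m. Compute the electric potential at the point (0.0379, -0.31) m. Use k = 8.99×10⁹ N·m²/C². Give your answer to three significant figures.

-1.47×10⁵ V

The total potential is the scalar sum of each charge's contribution, V = Σ kqᵢ/rᵢ.
Distances from the field point to each charge: r₁ = 1.10 m, r₂ = 1.41 m, r₃ = 0.852 m.
V = k[(-5.11×10⁻⁶)/(1.10) + (-6.98×10⁻⁶)/(1.41) + (-5.72×10⁻⁶)/(0.852)] = -1.47×10⁵ V.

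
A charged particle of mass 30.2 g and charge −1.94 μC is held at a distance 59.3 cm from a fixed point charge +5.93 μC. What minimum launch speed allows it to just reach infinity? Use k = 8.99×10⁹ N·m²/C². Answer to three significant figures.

3.40 m/s

To just escape, total mechanical energy must reach zero at infinity: ½mv²_min + U = 0, so ½mv²_min = −U = |kQq|/r.
|U| = |kQq|/r = (8.99×10⁹ N·m²/C²)(5.93×10⁻⁶)(1.94×10⁻⁶)/(0.593) = 0.174 J.
v_min = √(2|U|/m) = √(2·0.174/0.0302) = 3.40 m/s.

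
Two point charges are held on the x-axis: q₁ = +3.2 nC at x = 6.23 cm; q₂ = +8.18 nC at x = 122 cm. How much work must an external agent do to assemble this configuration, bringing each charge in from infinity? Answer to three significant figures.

The work to assemble the configuration equals its total potential energy, U = Σ kqᵢqⱼ/rᵢⱼ over all pairs.
Pair separations: r₁₂ = 1.16 m.
U = (2.03×10⁻⁷) = 2.03×10⁻⁷ J.

2.03×10⁻⁷ J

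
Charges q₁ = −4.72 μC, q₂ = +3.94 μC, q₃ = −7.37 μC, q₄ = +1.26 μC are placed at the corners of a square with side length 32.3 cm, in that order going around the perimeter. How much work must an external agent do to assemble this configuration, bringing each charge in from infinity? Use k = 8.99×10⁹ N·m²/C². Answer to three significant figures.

-0.967 J

The work to assemble the configuration equals its total potential energy, U = Σ kqᵢqⱼ/rᵢⱼ over all pairs.
The four side pairs have separation 0.323 m and the two diagonal pairs 0.457 m.
Summing all 6 pair terms gives U = -0.967 J.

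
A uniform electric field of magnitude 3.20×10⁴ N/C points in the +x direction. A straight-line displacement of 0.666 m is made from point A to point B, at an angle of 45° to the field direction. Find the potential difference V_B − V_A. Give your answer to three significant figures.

-1.51×10⁴ V

Only the component of displacement along E changes the potential: ΔV = −E·d·cosθ.
ΔV = −(3.20×10⁴ V/m)(0.666 m)cos45° = -1.51×10⁴ V.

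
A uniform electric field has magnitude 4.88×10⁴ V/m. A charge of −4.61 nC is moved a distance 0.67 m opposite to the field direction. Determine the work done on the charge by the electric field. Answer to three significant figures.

The potential change for a displacement 0.67 m opposite to the field direction is ΔV = +Ed = 3.27×10⁴ V.
W_field = −qΔV = 1.51×10⁻⁴ J.

1.51×10⁻⁴ J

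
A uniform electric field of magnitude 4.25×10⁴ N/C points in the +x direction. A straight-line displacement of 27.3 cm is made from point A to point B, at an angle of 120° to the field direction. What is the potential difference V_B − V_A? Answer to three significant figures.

Only the component of displacement along E changes the potential: ΔV = −E·d·cosθ.
ΔV = −(4.25×10⁴ V/m)(0.273 m)cos120° = 5800 V.

5800 V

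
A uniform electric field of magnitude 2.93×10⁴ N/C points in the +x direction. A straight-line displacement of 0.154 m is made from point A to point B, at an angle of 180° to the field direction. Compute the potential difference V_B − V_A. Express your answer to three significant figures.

4510 V

Only the component of displacement along E changes the potential: ΔV = −E·d·cosθ.
ΔV = −(2.93×10⁴ V/m)(0.154 m)cos180° = 4510 V.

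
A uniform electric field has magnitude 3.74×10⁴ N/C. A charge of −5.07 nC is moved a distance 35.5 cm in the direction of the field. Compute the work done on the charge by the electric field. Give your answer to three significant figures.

-6.73×10⁻⁵ J

The potential change for a displacement 35.5 cm in the direction of the field is ΔV = −Ed = -1.33×10⁴ V.
W_field = −qΔV = -6.73×10⁻⁵ J.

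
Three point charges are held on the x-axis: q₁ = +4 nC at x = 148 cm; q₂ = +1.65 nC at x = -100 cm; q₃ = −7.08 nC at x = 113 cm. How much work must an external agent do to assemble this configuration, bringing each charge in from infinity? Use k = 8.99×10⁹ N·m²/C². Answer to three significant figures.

The assembly work is the sum of pairwise potential energies, U = Σ_{i<j} kqᵢqⱼ/rᵢⱼ.
Pair separations: r₁₂ = 2.48 m, r₁₃ = 0.350 m, r₂₃ = 2.13 m.
U = (2.39×10⁻⁸) + (-7.27×10⁻⁷) + (-4.93×10⁻⁸) = -7.53×10⁻⁷ J.

-7.53×10⁻⁷ J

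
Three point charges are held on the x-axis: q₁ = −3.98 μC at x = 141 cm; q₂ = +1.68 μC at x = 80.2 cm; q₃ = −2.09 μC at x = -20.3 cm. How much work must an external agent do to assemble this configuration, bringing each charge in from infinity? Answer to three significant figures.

-0.0839 J

The assembly work is the sum of pairwise potential energies, U = Σ_{i<j} kqᵢqⱼ/rᵢⱼ.
Pair separations: r₁₂ = 0.608 m, r₁₃ = 1.61 m, r₂₃ = 1.01 m.
U = (-0.0989) + (0.0464) + (-0.0314) = -0.0839 J.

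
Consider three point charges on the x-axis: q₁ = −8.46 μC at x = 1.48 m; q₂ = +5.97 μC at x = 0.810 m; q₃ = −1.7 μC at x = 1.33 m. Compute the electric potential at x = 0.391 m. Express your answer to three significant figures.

The total potential is the scalar sum of each charge's contribution, V = Σ kqᵢ/rᵢ.
Distances from the field point to each charge: r₁ = 1.09 m, r₂ = 0.419 m, r₃ = 0.939 m.
V = k[(-8.46×10⁻⁶)/(1.09) + (5.97×10⁻⁶)/(0.419) + (-1.70×10⁻⁶)/(0.939)] = 4.20×10⁴ V.

4.20×10⁴ V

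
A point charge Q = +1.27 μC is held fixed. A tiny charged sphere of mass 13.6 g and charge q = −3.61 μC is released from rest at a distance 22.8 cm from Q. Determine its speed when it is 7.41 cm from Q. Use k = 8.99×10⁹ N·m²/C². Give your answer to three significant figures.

Only the electrostatic force acts, so mechanical energy is conserved: ½mv² = U₁ − U₂ = kQq(1/r₁ − 1/r₂).
U₁ − U₂ = (8.99×10⁹ N·m²/C²)(1.27×10⁻⁶ C)(-3.61×10⁻⁶ C)(1/0.228 − 1/0.0741) = 0.375 J.
v = √(2·0.375/0.0136) = 7.43 m/s.

7.43 m/s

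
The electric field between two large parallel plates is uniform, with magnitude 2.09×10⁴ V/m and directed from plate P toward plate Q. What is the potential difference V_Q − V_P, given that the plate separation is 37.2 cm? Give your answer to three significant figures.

-7770 V

In a uniform field, potential decreases in the direction of E: ΔV = −E·d for a displacement d parallel to E.
Going from P to Q is a displacement of 37.2 cm along the field, so V_Q − V_P = −Ed = -7770 V.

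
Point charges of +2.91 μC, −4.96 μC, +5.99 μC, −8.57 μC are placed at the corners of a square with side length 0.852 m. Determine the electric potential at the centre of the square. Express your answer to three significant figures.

The total potential is the scalar sum of each charge's contribution, V = Σ kqᵢ/rᵢ.
The distance from each corner to the centre is a√2/2 = 0.602 m.
V = k[(2.91×10⁻⁶)/(0.602) + (-4.96×10⁻⁶)/(0.602) + (5.99×10⁻⁶)/(0.602) + (-8.57×10⁻⁶)/(0.602)] = -6.91×10⁴ V.

-6.91×10⁴ V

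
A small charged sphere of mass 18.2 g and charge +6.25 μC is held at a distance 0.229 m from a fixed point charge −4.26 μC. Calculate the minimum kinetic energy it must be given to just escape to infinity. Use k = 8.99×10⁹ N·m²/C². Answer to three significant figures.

1.05 J

To just escape, total mechanical energy must reach zero at infinity: ½mv²_min + U = 0, so ½mv²_min = −U = |kQq|/r.
|U| = |kQq|/r = (8.99×10⁹ N·m²/C²)(4.26×10⁻⁶)(6.25×10⁻⁶)/(0.229) = 1.05 J.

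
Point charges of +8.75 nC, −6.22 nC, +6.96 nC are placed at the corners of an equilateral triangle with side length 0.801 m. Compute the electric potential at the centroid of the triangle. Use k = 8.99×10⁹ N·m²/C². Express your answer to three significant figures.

184 V

Electric potential is a scalar, so the contributions from each charge add algebraically: V = Σ kqᵢ/rᵢ.
The distance from each vertex to the centroid is a/√3 = 0.462 m.
V = k[(8.75×10⁻⁹)/(0.462) + (-6.22×10⁻⁹)/(0.462) + (6.96×10⁻⁹)/(0.462)] = 184 V.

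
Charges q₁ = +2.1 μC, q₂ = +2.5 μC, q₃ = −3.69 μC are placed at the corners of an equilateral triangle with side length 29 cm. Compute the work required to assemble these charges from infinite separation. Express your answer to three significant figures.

The assembly work is the sum of pairwise potential energies, U = Σ_{i<j} kqᵢqⱼ/rᵢⱼ.
All three pair separations equal the side length, 0.290 m.
U = (0.163) + (-0.240) + (-0.286) = -0.363 J.

-0.363 J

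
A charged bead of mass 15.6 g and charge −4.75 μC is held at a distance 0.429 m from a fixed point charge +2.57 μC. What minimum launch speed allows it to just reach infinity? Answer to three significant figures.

5.73 m/s

To just escape, total mechanical energy must reach zero at infinity: ½mv²_min + U = 0, so ½mv²_min = −U = |kQq|/r.
|U| = |kQq|/r = (8.99×10⁹ N·m²/C²)(2.57×10⁻⁶)(4.75×10⁻⁶)/(0.429) = 0.256 J.
v_min = √(2|U|/m) = √(2·0.256/0.0156) = 5.73 m/s.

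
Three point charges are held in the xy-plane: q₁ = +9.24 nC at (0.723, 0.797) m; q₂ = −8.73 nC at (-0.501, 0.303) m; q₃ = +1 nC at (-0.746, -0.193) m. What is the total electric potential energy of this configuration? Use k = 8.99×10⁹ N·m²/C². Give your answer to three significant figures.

-6.44×10⁻⁷ J

The work to assemble the configuration equals its total potential energy, U = Σ kqᵢqⱼ/rᵢⱼ over all pairs.
Pair separations: r₁₂ = 1.32 m, r₁₃ = 1.77 m, r₂₃ = 0.553 m.
U = (-5.49×10⁻⁷) + (4.69×10⁻⁸) + (-1.42×10⁻⁷) = -6.44×10⁻⁷ J.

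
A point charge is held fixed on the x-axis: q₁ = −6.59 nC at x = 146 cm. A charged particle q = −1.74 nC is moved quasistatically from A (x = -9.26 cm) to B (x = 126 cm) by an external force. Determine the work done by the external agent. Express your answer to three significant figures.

4.49×10⁻⁷ J

For quasistatic motion the external work equals the change in potential energy: W_ext = qΔV = q(V_B − V_A).
At A: distance to the source charge is 1.55 m; V_A = kq₁/r = -38.2 V.
At B: distance to the source charge is 0.200 m; V_B = kq₁/r = -296 V.
ΔV = V_B − V_A = -258 V.
W_ext = qΔV = (-1.74×10⁻⁹ C)(-258 V) = 4.49×10⁻⁷ J.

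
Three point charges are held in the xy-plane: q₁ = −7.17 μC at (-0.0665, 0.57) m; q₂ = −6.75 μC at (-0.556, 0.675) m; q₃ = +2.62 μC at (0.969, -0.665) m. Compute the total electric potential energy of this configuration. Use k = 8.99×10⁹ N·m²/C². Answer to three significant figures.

The work to assemble the configuration equals its total potential energy, U = Σ kqᵢqⱼ/rᵢⱼ over all pairs.
Pair separations: r₁₂ = 0.501 m, r₁₃ = 1.61 m, r₂₃ = 2.03 m.
U = (0.869) + (-0.105) + (-0.0783) = 0.686 J.

0.686 J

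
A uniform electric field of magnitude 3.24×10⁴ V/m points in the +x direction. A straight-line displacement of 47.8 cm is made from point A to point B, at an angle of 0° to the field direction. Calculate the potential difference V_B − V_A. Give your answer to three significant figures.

-1.55×10⁴ V

Only the component of displacement along E changes the potential: ΔV = −E·d·cosθ.
ΔV = −(3.24×10⁴ V/m)(0.478 m)cos0° = -1.55×10⁴ V.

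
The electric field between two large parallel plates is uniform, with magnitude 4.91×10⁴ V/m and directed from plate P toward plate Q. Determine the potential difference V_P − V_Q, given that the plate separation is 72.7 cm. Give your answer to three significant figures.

3.57×10⁴ V

In a uniform field, potential decreases in the direction of E: ΔV = −E·d for a displacement d parallel to E.
Going from Q to P is a displacement of 72.7 cm opposite to the field, so V_P − V_Q = +Ed = 3.57×10⁴ V.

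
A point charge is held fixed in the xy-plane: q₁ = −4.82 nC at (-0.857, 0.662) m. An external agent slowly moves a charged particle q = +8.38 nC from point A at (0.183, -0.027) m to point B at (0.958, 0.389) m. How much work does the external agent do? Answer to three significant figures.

For quasistatic motion the external work equals the change in potential energy: W_ext = qΔV = q(V_B − V_A).
At A: distance to the source charge is 1.25 m; V_A = kq₁/r = -34.7 V.
At B: distance to the source charge is 1.84 m; V_B = kq₁/r = -23.6 V.
ΔV = V_B − V_A = 11.1 V.
W_ext = qΔV = (8.38×10⁻⁹ C)(11.1 V) = 9.32×10⁻⁸ J.

9.32×10⁻⁸ J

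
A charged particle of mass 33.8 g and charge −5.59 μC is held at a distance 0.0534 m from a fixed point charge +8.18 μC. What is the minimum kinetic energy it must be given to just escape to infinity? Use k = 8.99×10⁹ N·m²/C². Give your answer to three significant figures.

To just escape, total mechanical energy must reach zero at infinity: ½mv²_min + U = 0, so ½mv²_min = −U = |kQq|/r.
|U| = |kQq|/r = (8.99×10⁹ N·m²/C²)(8.18×10⁻⁶)(5.59×10⁻⁶)/(0.0534) = 7.70 J.

7.70 J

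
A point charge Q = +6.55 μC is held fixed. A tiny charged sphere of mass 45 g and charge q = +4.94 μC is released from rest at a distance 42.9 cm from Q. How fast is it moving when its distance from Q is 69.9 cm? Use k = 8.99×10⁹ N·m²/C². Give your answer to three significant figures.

Only the electrostatic force acts, so mechanical energy is conserved: ½mv² = U₁ − U₂ = kQq(1/r₁ − 1/r₂).
U₁ − U₂ = (8.99×10⁹ N·m²/C²)(6.55×10⁻⁶ C)(4.94×10⁻⁶ C)(1/0.429 − 1/0.699) = 0.262 J.
v = √(2·0.262/0.0450) = 3.41 m/s.

3.41 m/s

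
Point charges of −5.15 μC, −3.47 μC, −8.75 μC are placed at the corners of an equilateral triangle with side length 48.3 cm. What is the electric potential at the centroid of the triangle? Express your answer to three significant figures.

-5.60×10⁵ V

The total potential is the scalar sum of each charge's contribution, V = Σ kqᵢ/rᵢ.
The distance from each vertex to the centroid is a/√3 = 0.279 m.
V = k[(-5.15×10⁻⁶)/(0.279) + (-3.47×10⁻⁶)/(0.279) + (-8.75×10⁻⁶)/(0.279)] = -5.60×10⁵ V.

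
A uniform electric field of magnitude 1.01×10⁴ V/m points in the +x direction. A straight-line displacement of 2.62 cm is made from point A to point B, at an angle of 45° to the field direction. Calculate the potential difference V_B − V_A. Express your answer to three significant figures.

-187 V

Only the component of displacement along E changes the potential: ΔV = −E·d·cosθ.
ΔV = −(1.01×10⁴ V/m)(0.0262 m)cos45° = -187 V.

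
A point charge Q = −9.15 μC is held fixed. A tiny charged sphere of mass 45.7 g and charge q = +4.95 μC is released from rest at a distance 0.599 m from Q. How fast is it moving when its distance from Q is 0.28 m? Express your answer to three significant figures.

5.82 m/s

Only the electrostatic force acts, so mechanical energy is conserved: ½mv² = U₁ − U₂ = kQq(1/r₁ − 1/r₂).
U₁ − U₂ = (8.99×10⁹ N·m²/C²)(-9.15×10⁻⁶ C)(4.95×10⁻⁶ C)(1/0.599 − 1/0.280) = 0.774 J.
v = √(2·0.774/0.0457) = 5.82 m/s.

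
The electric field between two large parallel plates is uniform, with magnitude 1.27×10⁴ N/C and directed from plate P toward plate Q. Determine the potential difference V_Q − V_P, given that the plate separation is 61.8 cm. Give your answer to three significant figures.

In a uniform field, potential decreases in the direction of E: ΔV = −E·d for a displacement d parallel to E.
Going from P to Q is a displacement of 61.8 cm along the field, so V_Q − V_P = −Ed = -7850 V.

-7850 V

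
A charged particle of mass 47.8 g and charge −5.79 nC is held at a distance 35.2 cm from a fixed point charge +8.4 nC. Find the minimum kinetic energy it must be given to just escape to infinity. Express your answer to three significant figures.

1.24×10⁻⁶ J

To just escape, total mechanical energy must reach zero at infinity: ½mv²_min + U = 0, so ½mv²_min = −U = |kQq|/r.
|U| = |kQq|/r = (8.99×10⁹ N·m²/C²)(8.40×10⁻⁹)(5.79×10⁻⁹)/(0.352) = 1.24×10⁻⁶ J.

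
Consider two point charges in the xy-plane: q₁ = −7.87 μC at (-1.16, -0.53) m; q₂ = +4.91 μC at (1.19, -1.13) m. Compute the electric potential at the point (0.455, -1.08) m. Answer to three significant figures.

Electric potential is a scalar, so the contributions from each charge add algebraically: V = Σ kqᵢ/rᵢ.
Distances from the field point to each charge: r₁ = 1.71 m, r₂ = 0.737 m.
V = k[(-7.87×10⁻⁶)/(1.71) + (4.91×10⁻⁶)/(0.737)] = 1.84×10⁴ V.

1.84×10⁴ V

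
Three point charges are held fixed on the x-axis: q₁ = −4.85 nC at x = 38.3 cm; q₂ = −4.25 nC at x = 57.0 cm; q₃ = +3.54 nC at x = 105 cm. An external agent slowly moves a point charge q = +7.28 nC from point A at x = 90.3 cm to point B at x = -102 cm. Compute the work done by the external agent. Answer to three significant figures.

For quasistatic motion the external work equals the change in potential energy: W_ext = qΔV = q(V_B − V_A).
At A: distances to the source charges are 0.520 m, 0.333 m, 0.147 m; V_A = Σ kqᵢ/rᵢ = 17.9 V.
At B: distances to the source charges are 1.40 m, 1.59 m, 2.07 m; V_B = Σ kqᵢ/rᵢ = -39.7 V.
ΔV = V_B − V_A = -57.6 V.
W_ext = qΔV = (7.28×10⁻⁹ C)(-57.6 V) = -4.20×10⁻⁷ J.

-4.20×10⁻⁷ J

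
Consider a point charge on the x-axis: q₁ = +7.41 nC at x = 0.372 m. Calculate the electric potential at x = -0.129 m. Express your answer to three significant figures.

133 V

The total potential is the scalar sum of each charge's contribution, V = Σ kqᵢ/rᵢ.
V = k[(7.41×10⁻⁹)/(0.501)] = 133 V.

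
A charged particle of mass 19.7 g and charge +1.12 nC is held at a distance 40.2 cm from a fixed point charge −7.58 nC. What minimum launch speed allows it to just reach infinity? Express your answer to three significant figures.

To just escape, total mechanical energy must reach zero at infinity: ½mv²_min + U = 0, so ½mv²_min = −U = |kQq|/r.
|U| = |kQq|/r = (8.99×10⁹ N·m²/C²)(7.58×10⁻⁹)(1.12×10⁻⁹)/(0.402) = 1.90×10⁻⁷ J.
v_min = √(2|U|/m) = √(2·1.90×10⁻⁷/0.0197) = 4.39×10⁻³ m/s.

4.39×10⁻³ m/s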